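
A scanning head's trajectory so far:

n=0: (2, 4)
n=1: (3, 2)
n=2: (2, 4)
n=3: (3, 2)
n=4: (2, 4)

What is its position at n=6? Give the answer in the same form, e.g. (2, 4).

The jumps are (+1, -2), (-1, +2), (+1, -2), (-1, +2) — a geometric progression with ratio -1.
step 5: (2, 4) + (+1, -2) → (3, 2)
step 6: (3, 2) + (-1, +2) → (2, 4)

(2, 4)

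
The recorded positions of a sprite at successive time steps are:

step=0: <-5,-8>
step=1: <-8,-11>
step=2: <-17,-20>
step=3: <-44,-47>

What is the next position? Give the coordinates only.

<-125,-128>

The jumps are <-3,-3>, <-9,-9>, <-27,-27> — a geometric progression with ratio 3.
step 4: <-44,-47> + <-81,-81> → <-125,-128>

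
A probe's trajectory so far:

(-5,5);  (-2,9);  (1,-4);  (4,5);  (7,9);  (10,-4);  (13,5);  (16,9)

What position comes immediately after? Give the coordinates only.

First: linear, +3 per step → 19 at step 8.
Second: cycles through 5, 9, -4 every 3 steps. Step 8 lands at position 2 of the cycle → -4.

(19,-4)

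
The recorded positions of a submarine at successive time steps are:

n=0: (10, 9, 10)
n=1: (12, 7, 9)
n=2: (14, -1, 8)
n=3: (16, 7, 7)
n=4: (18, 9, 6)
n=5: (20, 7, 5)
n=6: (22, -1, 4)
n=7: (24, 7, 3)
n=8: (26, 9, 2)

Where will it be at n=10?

First: linear, +2 per step → 30 at step 10.
Second: cycles through 9, 7, -1, 7 every 4 steps. Step 10 lands at position 2 of the cycle → -1.
Third: linear, -1 per step → 0 at step 10.

(30, -1, 0)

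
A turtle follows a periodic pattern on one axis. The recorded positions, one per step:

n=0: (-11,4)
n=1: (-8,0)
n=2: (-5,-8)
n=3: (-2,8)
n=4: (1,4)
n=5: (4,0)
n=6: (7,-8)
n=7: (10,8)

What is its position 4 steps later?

First: linear, +3 per step → 22 at step 11.
Second: cycles through 4, 0, -8, 8 every 4 steps. Step 11 lands at position 3 of the cycle → 8.

(22,8)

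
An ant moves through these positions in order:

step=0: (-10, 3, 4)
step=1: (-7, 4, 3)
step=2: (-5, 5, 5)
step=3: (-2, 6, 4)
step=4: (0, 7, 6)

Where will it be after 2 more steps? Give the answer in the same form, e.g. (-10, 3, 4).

(5, 9, 7)

The moves between consecutive positions are (+3, +1, -1), (+2, +1, +2), (+3, +1, -1), (+2, +1, +2); they repeat the 2-cycle [(+3, +1, -1), (+2, +1, +2)].
step 5: apply (+3, +1, -1) → (3, 8, 5)
step 6: apply (+2, +1, +2) → (5, 9, 7)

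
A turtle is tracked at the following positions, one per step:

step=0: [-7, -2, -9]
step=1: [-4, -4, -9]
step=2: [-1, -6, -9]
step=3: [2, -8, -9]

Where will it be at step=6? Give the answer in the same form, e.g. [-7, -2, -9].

Constant displacement of [+3, -2, +0] per step.
step 4: [2, -8, -9] + [+3, -2, +0] → [5, -10, -9]
step 5: [5, -10, -9] + [+3, -2, +0] → [8, -12, -9]
step 6: [8, -12, -9] + [+3, -2, +0] → [11, -14, -9]

[11, -14, -9]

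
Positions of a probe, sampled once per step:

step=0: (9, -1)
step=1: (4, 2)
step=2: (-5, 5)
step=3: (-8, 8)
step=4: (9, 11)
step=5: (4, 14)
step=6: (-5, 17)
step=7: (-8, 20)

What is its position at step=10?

The first coordinate repeats the cycle [9, 4, -5, -8] with period 4; step 10 mod 4 = 2, giving -5.
The second coordinate changes by +3 each step, so at step 10 it is -1 + 10·(3) = 29.

(-5, 29)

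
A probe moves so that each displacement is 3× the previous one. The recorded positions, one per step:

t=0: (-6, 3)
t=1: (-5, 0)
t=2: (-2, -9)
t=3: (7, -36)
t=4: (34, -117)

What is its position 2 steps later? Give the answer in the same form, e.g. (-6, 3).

(358, -1089)

Step-to-step displacements: (+1, -3), (+3, -9), (+9, -27), (+27, -81); each is 3× the previous.
step 5: (34, -117) + (+81, -243) → (115, -360)
step 6: (115, -360) + (+243, -729) → (358, -1089)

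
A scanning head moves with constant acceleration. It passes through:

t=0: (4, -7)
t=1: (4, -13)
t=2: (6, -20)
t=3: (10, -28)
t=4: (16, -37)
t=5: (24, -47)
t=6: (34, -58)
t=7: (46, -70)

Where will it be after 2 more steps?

Taking differences between consecutive positions: (+0, -6), (+2, -7), (+4, -8), (+6, -9), (+8, -10), (+10, -11), (+12, -12). These grow by (+2, -1) each step.
step 8: (46, -70) + (+14, -13) → (60, -83)
step 9: (60, -83) + (+16, -14) → (76, -97)

(76, -97)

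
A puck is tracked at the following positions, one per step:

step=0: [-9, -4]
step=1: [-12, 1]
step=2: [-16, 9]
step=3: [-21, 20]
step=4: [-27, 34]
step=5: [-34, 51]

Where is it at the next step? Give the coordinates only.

Successive displacements: [-3, +5], [-4, +8], [-5, +11], [-6, +14], [-7, +17] — each changes by [-1, +3].
step 6: [-34, 51] + [-8, +20] → [-42, 71]

[-42, 71]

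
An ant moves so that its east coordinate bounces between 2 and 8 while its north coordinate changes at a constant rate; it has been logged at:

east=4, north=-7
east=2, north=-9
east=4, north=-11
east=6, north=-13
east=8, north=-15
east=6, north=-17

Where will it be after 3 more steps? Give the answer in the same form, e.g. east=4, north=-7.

The east coordinate travels 2 per step and bounces off the walls at 2 and 8.
  step 6: 6 → 4
  step 7: 4 → 2
  step 8: 2 → 4
The north coordinate changes by -2 each step: at step 8 it is -23.

east=4, north=-23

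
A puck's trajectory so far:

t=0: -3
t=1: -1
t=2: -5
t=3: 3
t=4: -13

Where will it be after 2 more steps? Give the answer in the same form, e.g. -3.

Consecutive displacements +2, -4, +8, -16 scale by a factor of -2 each step.
step 5: -13 + 32 → 19
step 6: 19 − 64 → -45

-45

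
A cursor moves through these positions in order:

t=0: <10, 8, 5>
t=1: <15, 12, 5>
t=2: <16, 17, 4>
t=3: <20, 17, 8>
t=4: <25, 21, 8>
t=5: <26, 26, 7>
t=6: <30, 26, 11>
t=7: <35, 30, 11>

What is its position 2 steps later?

<40, 35, 14>

Step-to-step displacements: <+5, +4, +0>, <+1, +5, -1>, <+4, +0, +4>, <+5, +4, +0>, <+1, +5, -1>, <+4, +0, +4>, <+5, +4, +0> — a repeating cycle of length 3.
step 8: apply <+1, +5, -1> → <36, 35, 10>
step 9: apply <+4, +0, +4> → <40, 35, 14>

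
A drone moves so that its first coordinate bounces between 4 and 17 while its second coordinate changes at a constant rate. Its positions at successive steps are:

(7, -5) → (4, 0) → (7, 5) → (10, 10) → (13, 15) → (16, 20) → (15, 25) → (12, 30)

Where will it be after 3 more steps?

The first coordinate travels 3 per step and bounces off the walls at 4 and 17.
  step 8: 12 → 9
  step 9: 9 → 6
  step 10: 6 → 5
The second coordinate changes by +5 each step: at step 10 it is 45.

(5, 45)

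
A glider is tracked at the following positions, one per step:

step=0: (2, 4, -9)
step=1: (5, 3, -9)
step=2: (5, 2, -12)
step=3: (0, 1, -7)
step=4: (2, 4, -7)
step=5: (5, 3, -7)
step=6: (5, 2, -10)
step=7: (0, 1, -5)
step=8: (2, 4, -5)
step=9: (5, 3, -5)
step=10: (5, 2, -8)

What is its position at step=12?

The moves between consecutive positions are (+3, -1, +0), (+0, -1, -3), (-5, -1, +5), (+2, +3, +0), (+3, -1, +0), (+0, -1, -3), (-5, -1, +5), (+2, +3, +0), (+3, -1, +0), (+0, -1, -3); they repeat the 4-cycle [(+3, -1, +0), (+0, -1, -3), (-5, -1, +5), (+2, +3, +0)].
step 11: apply (-5, -1, +5) → (0, 1, -3)
step 12: apply (+2, +3, +0) → (2, 4, -3)

(2, 4, -3)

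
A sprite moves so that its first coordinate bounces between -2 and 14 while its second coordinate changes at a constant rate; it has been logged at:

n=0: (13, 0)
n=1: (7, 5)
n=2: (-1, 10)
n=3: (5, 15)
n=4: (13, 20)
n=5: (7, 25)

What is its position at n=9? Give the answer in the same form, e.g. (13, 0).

The first coordinate travels 8 per step and bounces off the walls at -2 and 14.
  step 6: 7 → -1
  step 7: -1 → 5
  step 8: 5 → 13
  step 9: 13 → 7
The second coordinate changes by +5 each step: at step 9 it is 45.

(7, 45)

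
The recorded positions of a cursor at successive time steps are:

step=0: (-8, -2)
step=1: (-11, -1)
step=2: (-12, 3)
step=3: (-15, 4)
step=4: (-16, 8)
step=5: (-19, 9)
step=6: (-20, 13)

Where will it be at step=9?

Step-to-step displacements: (-3, +1), (-1, +4), (-3, +1), (-1, +4), (-3, +1), (-1, +4) — a repeating cycle of length 2.
step 7: apply (-3, +1) → (-23, 14)
step 8: apply (-1, +4) → (-24, 18)
step 9: apply (-3, +1) → (-27, 19)

(-27, 19)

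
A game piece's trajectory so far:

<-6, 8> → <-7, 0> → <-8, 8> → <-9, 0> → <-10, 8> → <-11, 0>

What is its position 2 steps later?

First: linear, -1 per step → -13 at step 7.
Second: cycles through 8, 0 every 2 steps. Step 7 lands at position 1 of the cycle → 0.

<-13, 0>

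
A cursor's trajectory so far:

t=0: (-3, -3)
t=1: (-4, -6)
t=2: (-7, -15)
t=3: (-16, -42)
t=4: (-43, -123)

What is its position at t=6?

The jumps are (-1, -3), (-3, -9), (-9, -27), (-27, -81) — a geometric progression with ratio 3.
step 5: (-43, -123) + (-81, -243) → (-124, -366)
step 6: (-124, -366) + (-243, -729) → (-367, -1095)

(-367, -1095)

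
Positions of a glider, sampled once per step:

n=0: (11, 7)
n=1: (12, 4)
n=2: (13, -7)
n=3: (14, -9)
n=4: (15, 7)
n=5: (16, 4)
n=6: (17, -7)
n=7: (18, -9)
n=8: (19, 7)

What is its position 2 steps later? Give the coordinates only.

The first coordinate changes by +1 each step, so at step 10 it is 11 + 10·(1) = 21.
The second coordinate repeats the cycle [7, 4, -7, -9] with period 4; step 10 mod 4 = 2, giving -7.

(21, -7)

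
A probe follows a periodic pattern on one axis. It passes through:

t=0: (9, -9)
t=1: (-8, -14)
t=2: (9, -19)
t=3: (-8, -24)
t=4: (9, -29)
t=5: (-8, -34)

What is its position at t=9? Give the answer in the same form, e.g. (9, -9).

First: cycles through 9, -8 every 2 steps. Step 9 lands at position 1 of the cycle → -8.
Second: linear, -5 per step → -54 at step 9.

(-8, -54)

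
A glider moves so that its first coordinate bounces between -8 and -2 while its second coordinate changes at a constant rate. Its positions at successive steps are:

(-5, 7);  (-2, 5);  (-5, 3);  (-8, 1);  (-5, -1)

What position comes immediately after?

The first coordinate reflects between -8 and -2, moving 3 per step.
  step 5: -5 → -2
The second coordinate changes by -2 each step: at step 5 it is -3.

(-2, -3)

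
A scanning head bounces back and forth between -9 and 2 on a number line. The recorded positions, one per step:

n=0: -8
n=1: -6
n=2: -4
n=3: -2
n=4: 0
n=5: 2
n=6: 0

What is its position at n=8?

The value reflects between -9 and 2, moving 2 per step.
  step 7: 0 → -2
  step 8: -2 → -4

-4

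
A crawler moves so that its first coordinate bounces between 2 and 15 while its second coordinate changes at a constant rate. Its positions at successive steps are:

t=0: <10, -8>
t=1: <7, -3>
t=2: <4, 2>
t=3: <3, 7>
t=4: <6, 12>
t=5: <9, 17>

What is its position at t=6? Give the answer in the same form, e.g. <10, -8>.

<12, 22>

The first coordinate travels 3 per step and bounces off the walls at 2 and 15.
  step 6: 9 → 12
The second coordinate changes by +5 each step: at step 6 it is 22.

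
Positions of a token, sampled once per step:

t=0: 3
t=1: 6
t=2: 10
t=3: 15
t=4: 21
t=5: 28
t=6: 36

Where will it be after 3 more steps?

First differences are +3, +4, +5, +6, +7, +8; their common second difference is +1 (constant acceleration).
step 7: 36 + 9 → 45
step 8: 45 + 10 → 55
step 9: 55 + 11 → 66

66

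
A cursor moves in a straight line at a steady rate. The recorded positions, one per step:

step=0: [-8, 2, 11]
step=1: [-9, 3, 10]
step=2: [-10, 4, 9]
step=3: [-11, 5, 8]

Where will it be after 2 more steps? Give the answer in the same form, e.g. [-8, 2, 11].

Each step adds [-1, +1, -1] to the position.
step 4: [-11, 5, 8] + [-1, +1, -1] → [-12, 6, 7]
step 5: [-12, 6, 7] + [-1, +1, -1] → [-13, 7, 6]

[-13, 7, 6]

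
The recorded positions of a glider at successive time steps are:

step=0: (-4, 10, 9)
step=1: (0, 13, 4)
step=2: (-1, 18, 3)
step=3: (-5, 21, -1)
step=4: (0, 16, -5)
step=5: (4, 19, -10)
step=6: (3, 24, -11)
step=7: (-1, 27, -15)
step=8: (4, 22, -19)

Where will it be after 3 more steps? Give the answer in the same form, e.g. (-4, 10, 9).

Differencing gives (+4, +3, -5), (-1, +5, -1), (-4, +3, -4), (+5, -5, -4), (+4, +3, -5), (-1, +5, -1), (-4, +3, -4), (+5, -5, -4). This is the pattern (+4, +3, -5), (-1, +5, -1), (-4, +3, -4), (+5, -5, -4) repeated.
step 9: apply (+4, +3, -5) → (8, 25, -24)
step 10: apply (-1, +5, -1) → (7, 30, -25)
step 11: apply (-4, +3, -4) → (3, 33, -29)

(3, 33, -29)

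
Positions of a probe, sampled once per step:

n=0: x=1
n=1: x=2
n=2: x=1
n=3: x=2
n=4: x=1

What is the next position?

Consecutive displacements +1, -1, +1, -1 scale by a factor of -1 each step.
step 5: 1 + 1 → x=2

x=2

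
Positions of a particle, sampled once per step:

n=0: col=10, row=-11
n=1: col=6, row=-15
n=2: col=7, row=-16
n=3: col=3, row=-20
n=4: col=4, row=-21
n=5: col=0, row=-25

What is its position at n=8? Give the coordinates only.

col=-2, row=-31

The moves between consecutive positions are (-4,-4), (+1,-1), (-4,-4), (+1,-1), (-4,-4); they repeat the 2-cycle [(-4,-4), (+1,-1)].
step 6: apply (+1,-1) → col=1, row=-26
step 7: apply (-4,-4) → col=-3, row=-30
step 8: apply (+1,-1) → col=-2, row=-31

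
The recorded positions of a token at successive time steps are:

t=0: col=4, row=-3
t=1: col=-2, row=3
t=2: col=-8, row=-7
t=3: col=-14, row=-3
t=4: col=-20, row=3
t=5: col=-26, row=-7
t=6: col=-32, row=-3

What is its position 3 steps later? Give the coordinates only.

col=-50, row=-3

Col: linear, -6 per step → -50 at step 9.
Row: cycles through -3, 3, -7 every 3 steps. Step 9 lands at position 0 of the cycle → -3.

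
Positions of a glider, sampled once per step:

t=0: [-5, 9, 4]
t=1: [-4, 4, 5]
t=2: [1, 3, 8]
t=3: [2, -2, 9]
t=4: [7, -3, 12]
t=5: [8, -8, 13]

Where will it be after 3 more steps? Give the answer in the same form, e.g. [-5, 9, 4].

[19, -15, 20]

Step-to-step displacements: [+1, -5, +1], [+5, -1, +3], [+1, -5, +1], [+5, -1, +3], [+1, -5, +1] — a repeating cycle of length 2.
step 6: apply [+5, -1, +3] → [13, -9, 16]
step 7: apply [+1, -5, +1] → [14, -14, 17]
step 8: apply [+5, -1, +3] → [19, -15, 20]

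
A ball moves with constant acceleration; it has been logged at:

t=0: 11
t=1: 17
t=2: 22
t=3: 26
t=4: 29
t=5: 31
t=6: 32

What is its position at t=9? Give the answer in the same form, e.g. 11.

29

Taking differences between consecutive positions: +6, +5, +4, +3, +2, +1. These grow by -1 each step.
step 7: 32 + 0 → 32
step 8: 32 − 1 → 31
step 9: 31 − 2 → 29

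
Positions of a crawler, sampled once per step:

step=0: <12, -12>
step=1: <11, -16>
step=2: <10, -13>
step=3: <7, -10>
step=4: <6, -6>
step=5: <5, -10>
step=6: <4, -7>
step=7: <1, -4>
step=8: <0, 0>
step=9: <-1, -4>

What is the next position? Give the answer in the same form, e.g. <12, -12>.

Differencing gives <-1, -4>, <-1, +3>, <-3, +3>, <-1, +4>, <-1, -4>, <-1, +3>, <-3, +3>, <-1, +4>, <-1, -4>. This is the pattern <-1, -4>, <-1, +3>, <-3, +3>, <-1, +4> repeated.
step 10: apply <-1, +3> → <-2, -1>

<-2, -1>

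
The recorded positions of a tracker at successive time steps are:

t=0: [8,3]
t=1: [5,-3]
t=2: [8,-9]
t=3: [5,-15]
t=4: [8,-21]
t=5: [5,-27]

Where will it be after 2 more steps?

The first coordinate repeats the cycle [8, 5] with period 2; step 7 mod 2 = 1, giving 5.
The second coordinate changes by -6 each step, so at step 7 it is 3 + 7·(-6) = -39.

[5,-39]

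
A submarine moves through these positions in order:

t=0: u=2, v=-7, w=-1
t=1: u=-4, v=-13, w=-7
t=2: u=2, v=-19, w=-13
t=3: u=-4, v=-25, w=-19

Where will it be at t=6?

u=2, v=-43, w=-37

U: cycles through 2, -4 every 2 steps. Step 6 lands at position 0 of the cycle → 2.
V: linear, -6 per step → -43 at step 6.
W: linear, -6 per step → -37 at step 6.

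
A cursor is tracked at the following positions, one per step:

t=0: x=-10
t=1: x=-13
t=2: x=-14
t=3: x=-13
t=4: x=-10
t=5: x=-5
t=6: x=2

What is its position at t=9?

x=35

First differences are -3, -1, +1, +3, +5, +7; their common second difference is +2 (constant acceleration).
step 7: 2 + 9 → x=11
step 8: 11 + 11 → x=22
step 9: 22 + 13 → x=35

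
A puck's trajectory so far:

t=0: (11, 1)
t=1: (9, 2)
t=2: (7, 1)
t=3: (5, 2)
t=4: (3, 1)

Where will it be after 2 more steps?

First: linear, -2 per step → -1 at step 6.
Second: cycles through 1, 2 every 2 steps. Step 6 lands at position 0 of the cycle → 1.

(-1, 1)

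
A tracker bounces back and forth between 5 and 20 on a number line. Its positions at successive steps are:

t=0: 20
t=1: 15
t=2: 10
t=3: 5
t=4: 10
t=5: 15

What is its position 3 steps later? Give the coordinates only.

10

The value travels 5 per step and bounces off the walls at 5 and 20.
  step 6: 15 → 20
  step 7: 20 → 15
  step 8: 15 → 10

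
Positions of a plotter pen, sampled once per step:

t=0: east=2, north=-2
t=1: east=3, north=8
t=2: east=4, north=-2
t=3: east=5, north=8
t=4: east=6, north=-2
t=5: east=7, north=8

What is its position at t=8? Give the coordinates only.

east=10, north=-2

East: linear, +1 per step → 10 at step 8.
North: cycles through -2, 8 every 2 steps. Step 8 lands at position 0 of the cycle → -2.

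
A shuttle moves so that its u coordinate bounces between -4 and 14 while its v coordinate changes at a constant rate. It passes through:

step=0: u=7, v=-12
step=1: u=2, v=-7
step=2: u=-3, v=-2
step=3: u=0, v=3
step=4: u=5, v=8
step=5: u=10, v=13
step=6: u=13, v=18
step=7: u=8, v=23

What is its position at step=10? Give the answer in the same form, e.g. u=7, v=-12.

u=-1, v=38

The u coordinate travels 5 per step and bounces off the walls at -4 and 14.
  step 8: 8 → 3
  step 9: 3 → -2
  step 10: -2 → -1
The v coordinate changes by +5 each step: at step 10 it is 38.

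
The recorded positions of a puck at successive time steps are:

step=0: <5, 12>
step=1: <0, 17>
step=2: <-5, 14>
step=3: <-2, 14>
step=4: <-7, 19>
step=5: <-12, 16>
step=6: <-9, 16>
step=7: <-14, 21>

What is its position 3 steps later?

Step-to-step displacements: <-5, +5>, <-5, -3>, <+3, +0>, <-5, +5>, <-5, -3>, <+3, +0>, <-5, +5> — a repeating cycle of length 3.
step 8: apply <-5, -3> → <-19, 18>
step 9: apply <+3, +0> → <-16, 18>
step 10: apply <-5, +5> → <-21, 23>

<-21, 23>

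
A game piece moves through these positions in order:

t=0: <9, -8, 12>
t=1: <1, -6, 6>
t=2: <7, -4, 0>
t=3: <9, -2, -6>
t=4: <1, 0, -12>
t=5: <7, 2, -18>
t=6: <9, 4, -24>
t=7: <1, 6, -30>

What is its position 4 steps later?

<7, 14, -54>

The first coordinate repeats the cycle [9, 1, 7] with period 3; step 11 mod 3 = 2, giving 7.
The second coordinate changes by +2 each step, so at step 11 it is -8 + 11·(2) = 14.
The third coordinate changes by -6 each step, so at step 11 it is 12 + 11·(-6) = -54.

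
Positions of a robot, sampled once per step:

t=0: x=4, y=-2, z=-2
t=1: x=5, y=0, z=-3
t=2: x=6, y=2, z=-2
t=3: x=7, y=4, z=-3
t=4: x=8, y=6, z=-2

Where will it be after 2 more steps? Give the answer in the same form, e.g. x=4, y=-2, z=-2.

X: linear, +1 per step → 10 at step 6.
Y: linear, +2 per step → 10 at step 6.
Z: cycles through -2, -3 every 2 steps. Step 6 lands at position 0 of the cycle → -2.

x=10, y=10, z=-2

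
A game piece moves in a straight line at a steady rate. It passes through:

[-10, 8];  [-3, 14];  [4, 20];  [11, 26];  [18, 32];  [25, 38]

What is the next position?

[32, 44]

The position changes by [+7, +6] every step.
step 6: [25, 38] + [+7, +6] → [32, 44]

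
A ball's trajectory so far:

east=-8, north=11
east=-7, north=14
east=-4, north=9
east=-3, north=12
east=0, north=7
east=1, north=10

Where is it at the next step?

east=4, north=5

Differencing gives (+1,+3), (+3,-5), (+1,+3), (+3,-5), (+1,+3). This is the pattern (+1,+3), (+3,-5) repeated.
step 6: apply (+3,-5) → east=4, north=5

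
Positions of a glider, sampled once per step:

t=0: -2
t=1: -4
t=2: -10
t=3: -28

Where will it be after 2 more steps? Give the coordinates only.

The jumps are -2, -6, -18 — a geometric progression with ratio 3.
step 4: -28 − 54 → -82
step 5: -82 − 162 → -244

-244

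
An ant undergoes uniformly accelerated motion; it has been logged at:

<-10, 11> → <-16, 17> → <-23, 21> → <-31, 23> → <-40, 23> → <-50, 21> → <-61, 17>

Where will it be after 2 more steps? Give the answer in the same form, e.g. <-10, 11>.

<-86, 3>

Successive displacements: <-6, +6>, <-7, +4>, <-8, +2>, <-9, +0>, <-10, -2>, <-11, -4> — each changes by <-1, -2>.
step 7: <-61, 17> + <-12, -6> → <-73, 11>
step 8: <-73, 11> + <-13, -8> → <-86, 3>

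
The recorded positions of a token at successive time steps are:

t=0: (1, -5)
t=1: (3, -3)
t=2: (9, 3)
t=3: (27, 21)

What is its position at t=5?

(243, 237)

The jumps are (+2, +2), (+6, +6), (+18, +18) — a geometric progression with ratio 3.
step 4: (27, 21) + (+54, +54) → (81, 75)
step 5: (81, 75) + (+162, +162) → (243, 237)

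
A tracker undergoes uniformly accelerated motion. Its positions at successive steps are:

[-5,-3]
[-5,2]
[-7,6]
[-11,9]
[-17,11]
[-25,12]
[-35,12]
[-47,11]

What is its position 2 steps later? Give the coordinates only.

[-77,6]

First differences are [+0,+5], [-2,+4], [-4,+3], [-6,+2], [-8,+1], [-10,+0], [-12,-1]; their common second difference is [-2,-1] (constant acceleration).
step 8: [-47,11] + [-14,-2] → [-61,9]
step 9: [-61,9] + [-16,-3] → [-77,6]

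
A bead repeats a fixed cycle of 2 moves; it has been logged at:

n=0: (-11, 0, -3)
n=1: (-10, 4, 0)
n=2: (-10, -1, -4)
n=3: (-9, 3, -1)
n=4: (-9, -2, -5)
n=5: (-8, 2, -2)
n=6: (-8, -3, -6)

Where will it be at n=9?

Differencing gives (+1, +4, +3), (+0, -5, -4), (+1, +4, +3), (+0, -5, -4), (+1, +4, +3), (+0, -5, -4). This is the pattern (+1, +4, +3), (+0, -5, -4) repeated.
step 7: apply (+1, +4, +3) → (-7, 1, -3)
step 8: apply (+0, -5, -4) → (-7, -4, -7)
step 9: apply (+1, +4, +3) → (-6, 0, -4)

(-6, 0, -4)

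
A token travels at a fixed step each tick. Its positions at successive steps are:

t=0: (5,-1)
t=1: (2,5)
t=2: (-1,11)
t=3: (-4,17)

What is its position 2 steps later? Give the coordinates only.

Constant displacement of (-3,+6) per step.
step 4: (-4,17) + (-3,+6) → (-7,23)
step 5: (-7,23) + (-3,+6) → (-10,29)

(-10,29)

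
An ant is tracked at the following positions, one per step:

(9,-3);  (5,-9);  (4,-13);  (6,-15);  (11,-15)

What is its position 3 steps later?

(44,-3)

First differences are (-4,-6), (-1,-4), (+2,-2), (+5,+0); their common second difference is (+3,+2) (constant acceleration).
step 5: (11,-15) + (+8,+2) → (19,-13)
step 6: (19,-13) + (+11,+4) → (30,-9)
step 7: (30,-9) + (+14,+6) → (44,-3)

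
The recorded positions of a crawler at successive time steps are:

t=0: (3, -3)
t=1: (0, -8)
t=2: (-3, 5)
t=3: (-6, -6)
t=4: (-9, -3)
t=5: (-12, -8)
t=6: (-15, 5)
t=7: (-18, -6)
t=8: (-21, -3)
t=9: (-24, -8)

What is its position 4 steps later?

The first coordinate changes by -3 each step, so at step 13 it is 3 + 13·(-3) = -36.
The second coordinate repeats the cycle [-3, -8, 5, -6] with period 4; step 13 mod 4 = 1, giving -8.

(-36, -8)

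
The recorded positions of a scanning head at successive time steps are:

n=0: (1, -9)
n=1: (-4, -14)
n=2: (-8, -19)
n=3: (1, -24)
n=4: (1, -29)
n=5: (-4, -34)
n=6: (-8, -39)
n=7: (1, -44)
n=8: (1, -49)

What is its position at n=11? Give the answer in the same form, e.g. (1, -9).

(1, -64)

The first coordinate repeats the cycle [1, -4, -8, 1] with period 4; step 11 mod 4 = 3, giving 1.
The second coordinate changes by -5 each step, so at step 11 it is -9 + 11·(-5) = -64.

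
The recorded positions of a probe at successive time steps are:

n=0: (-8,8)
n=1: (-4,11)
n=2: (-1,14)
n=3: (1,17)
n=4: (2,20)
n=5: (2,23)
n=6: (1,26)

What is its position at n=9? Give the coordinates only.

First differences are (+4,+3), (+3,+3), (+2,+3), (+1,+3), (+0,+3), (-1,+3); their common second difference is (-1,+0) (constant acceleration).
step 7: (1,26) + (-2,+3) → (-1,29)
step 8: (-1,29) + (-3,+3) → (-4,32)
step 9: (-4,32) + (-4,+3) → (-8,35)

(-8,35)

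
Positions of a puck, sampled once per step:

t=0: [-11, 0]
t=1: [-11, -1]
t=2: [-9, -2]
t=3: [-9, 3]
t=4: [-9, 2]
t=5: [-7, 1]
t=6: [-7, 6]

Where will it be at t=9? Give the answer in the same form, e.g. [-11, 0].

[-5, 9]

Differencing gives [+0, -1], [+2, -1], [+0, +5], [+0, -1], [+2, -1], [+0, +5]. This is the pattern [+0, -1], [+2, -1], [+0, +5] repeated.
step 7: apply [+0, -1] → [-7, 5]
step 8: apply [+2, -1] → [-5, 4]
step 9: apply [+0, +5] → [-5, 9]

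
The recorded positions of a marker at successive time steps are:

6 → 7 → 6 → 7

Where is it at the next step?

6

The jumps are +1, -1, +1 — a geometric progression with ratio -1.
step 4: 7 − 1 → 6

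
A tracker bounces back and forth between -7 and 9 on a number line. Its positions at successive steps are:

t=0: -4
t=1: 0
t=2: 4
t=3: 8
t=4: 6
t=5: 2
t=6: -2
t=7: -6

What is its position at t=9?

The value travels 4 per step and bounces off the walls at -7 and 9.
  step 8: -6 → -4
  step 9: -4 → 0

0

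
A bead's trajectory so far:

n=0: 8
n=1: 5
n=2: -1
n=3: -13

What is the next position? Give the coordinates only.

The jumps are -3, -6, -12 — a geometric progression with ratio 2.
step 4: -13 − 24 → -37

-37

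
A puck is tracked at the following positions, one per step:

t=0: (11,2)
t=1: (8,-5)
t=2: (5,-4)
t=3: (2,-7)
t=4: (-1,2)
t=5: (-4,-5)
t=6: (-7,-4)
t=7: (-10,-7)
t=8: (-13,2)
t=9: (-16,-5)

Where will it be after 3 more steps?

(-25,2)

First: linear, -3 per step → -25 at step 12.
Second: cycles through 2, -5, -4, -7 every 4 steps. Step 12 lands at position 0 of the cycle → 2.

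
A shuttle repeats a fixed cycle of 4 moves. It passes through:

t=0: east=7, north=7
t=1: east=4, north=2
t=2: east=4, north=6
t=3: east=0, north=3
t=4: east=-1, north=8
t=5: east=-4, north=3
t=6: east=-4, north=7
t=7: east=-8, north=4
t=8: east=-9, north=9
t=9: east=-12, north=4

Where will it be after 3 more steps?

The moves between consecutive positions are (-3, -5), (+0, +4), (-4, -3), (-1, +5), (-3, -5), (+0, +4), (-4, -3), (-1, +5), (-3, -5); they repeat the 4-cycle [(-3, -5), (+0, +4), (-4, -3), (-1, +5)].
step 10: apply (+0, +4) → east=-12, north=8
step 11: apply (-4, -3) → east=-16, north=5
step 12: apply (-1, +5) → east=-17, north=10

east=-17, north=10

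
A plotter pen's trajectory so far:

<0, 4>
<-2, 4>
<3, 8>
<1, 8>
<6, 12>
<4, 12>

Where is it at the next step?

<9, 16>

Step-to-step displacements: <-2, +0>, <+5, +4>, <-2, +0>, <+5, +4>, <-2, +0> — a repeating cycle of length 2.
step 6: apply <+5, +4> → <9, 16>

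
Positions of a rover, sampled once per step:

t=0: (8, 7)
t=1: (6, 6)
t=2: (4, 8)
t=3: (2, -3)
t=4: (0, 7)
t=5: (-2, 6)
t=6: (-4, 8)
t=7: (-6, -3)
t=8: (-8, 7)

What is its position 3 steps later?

The first coordinate changes by -2 each step, so at step 11 it is 8 + 11·(-2) = -14.
The second coordinate repeats the cycle [7, 6, 8, -3] with period 4; step 11 mod 4 = 3, giving -3.

(-14, -3)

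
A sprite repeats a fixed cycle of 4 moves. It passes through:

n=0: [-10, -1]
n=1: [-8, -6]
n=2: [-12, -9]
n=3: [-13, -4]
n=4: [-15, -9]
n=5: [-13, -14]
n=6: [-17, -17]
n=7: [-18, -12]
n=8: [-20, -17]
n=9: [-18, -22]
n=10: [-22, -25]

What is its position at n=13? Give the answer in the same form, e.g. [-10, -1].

Step-to-step displacements: [+2, -5], [-4, -3], [-1, +5], [-2, -5], [+2, -5], [-4, -3], [-1, +5], [-2, -5], [+2, -5], [-4, -3] — a repeating cycle of length 4.
step 11: apply [-1, +5] → [-23, -20]
step 12: apply [-2, -5] → [-25, -25]
step 13: apply [+2, -5] → [-23, -30]

[-23, -30]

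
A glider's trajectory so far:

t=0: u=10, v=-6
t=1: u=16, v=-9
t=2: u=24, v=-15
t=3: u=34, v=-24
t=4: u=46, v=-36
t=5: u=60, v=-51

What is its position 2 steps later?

u=94, v=-90

Taking differences between consecutive positions: (+6, -3), (+8, -6), (+10, -9), (+12, -12), (+14, -15). These grow by (+2, -3) each step.
step 6: u=60, v=-51 + (+16, -18) → u=76, v=-69
step 7: u=76, v=-69 + (+18, -21) → u=94, v=-90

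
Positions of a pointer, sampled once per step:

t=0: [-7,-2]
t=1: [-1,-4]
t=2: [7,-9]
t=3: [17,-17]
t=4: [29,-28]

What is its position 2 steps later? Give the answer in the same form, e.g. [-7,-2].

Successive displacements: [+6,-2], [+8,-5], [+10,-8], [+12,-11] — each changes by [+2,-3].
step 5: [29,-28] + [+14,-14] → [43,-42]
step 6: [43,-42] + [+16,-17] → [59,-59]

[59,-59]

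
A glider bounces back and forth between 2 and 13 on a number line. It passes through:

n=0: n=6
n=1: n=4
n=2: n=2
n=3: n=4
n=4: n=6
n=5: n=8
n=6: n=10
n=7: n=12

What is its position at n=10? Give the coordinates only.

n=8

The value travels 2 per step and bounces off the walls at 2 and 13.
  step 8: 12 → 12
  step 9: 12 → 10
  step 10: 10 → 8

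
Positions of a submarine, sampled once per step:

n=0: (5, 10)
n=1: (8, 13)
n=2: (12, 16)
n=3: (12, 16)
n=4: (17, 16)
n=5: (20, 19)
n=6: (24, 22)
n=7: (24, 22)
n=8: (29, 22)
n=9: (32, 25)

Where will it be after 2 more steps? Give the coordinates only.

The moves between consecutive positions are (+3, +3), (+4, +3), (+0, +0), (+5, +0), (+3, +3), (+4, +3), (+0, +0), (+5, +0), (+3, +3); they repeat the 4-cycle [(+3, +3), (+4, +3), (+0, +0), (+5, +0)].
step 10: apply (+4, +3) → (36, 28)
step 11: apply (+0, +0) → (36, 28)

(36, 28)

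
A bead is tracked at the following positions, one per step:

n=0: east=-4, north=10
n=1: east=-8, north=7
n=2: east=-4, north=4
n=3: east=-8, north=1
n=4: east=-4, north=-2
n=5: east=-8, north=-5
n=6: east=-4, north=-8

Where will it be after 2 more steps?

east=-4, north=-14

The moves between consecutive positions are (-4, -3), (+4, -3), (-4, -3), (+4, -3), (-4, -3), (+4, -3); they repeat the 2-cycle [(-4, -3), (+4, -3)].
step 7: apply (-4, -3) → east=-8, north=-11
step 8: apply (+4, -3) → east=-4, north=-14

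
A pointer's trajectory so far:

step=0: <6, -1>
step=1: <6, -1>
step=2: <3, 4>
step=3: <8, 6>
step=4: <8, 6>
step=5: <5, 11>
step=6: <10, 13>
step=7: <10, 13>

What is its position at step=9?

Step-to-step displacements: <+0, +0>, <-3, +5>, <+5, +2>, <+0, +0>, <-3, +5>, <+5, +2>, <+0, +0> — a repeating cycle of length 3.
step 8: apply <-3, +5> → <7, 18>
step 9: apply <+5, +2> → <12, 20>

<12, 20>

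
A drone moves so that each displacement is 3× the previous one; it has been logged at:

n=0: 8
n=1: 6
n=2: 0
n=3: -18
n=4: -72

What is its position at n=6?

-720

Consecutive displacements -2, -6, -18, -54 scale by a factor of 3 each step.
step 5: -72 − 162 → -234
step 6: -234 − 486 → -720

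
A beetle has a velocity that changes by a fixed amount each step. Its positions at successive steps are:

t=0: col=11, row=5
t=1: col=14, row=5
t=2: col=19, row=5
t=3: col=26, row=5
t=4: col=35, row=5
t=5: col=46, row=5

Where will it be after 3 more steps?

col=91, row=5

Taking differences between consecutive positions: (+3,+0), (+5,+0), (+7,+0), (+9,+0), (+11,+0). These grow by (+2,+0) each step.
step 6: col=46, row=5 + (+13,+0) → col=59, row=5
step 7: col=59, row=5 + (+15,+0) → col=74, row=5
step 8: col=74, row=5 + (+17,+0) → col=91, row=5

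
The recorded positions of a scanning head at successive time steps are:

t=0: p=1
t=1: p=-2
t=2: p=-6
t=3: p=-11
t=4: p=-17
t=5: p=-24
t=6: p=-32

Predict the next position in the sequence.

First differences are -3, -4, -5, -6, -7, -8; their common second difference is -1 (constant acceleration).
step 7: -32 − 9 → p=-41

p=-41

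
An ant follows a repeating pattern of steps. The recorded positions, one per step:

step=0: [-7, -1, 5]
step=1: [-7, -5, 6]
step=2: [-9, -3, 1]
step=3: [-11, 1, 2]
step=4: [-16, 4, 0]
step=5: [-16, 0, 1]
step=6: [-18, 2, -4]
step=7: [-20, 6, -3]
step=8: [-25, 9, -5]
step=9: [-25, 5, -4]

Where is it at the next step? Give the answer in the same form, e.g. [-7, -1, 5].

[-27, 7, -9]

Differencing gives [+0, -4, +1], [-2, +2, -5], [-2, +4, +1], [-5, +3, -2], [+0, -4, +1], [-2, +2, -5], [-2, +4, +1], [-5, +3, -2], [+0, -4, +1]. This is the pattern [+0, -4, +1], [-2, +2, -5], [-2, +4, +1], [-5, +3, -2] repeated.
step 10: apply [-2, +2, -5] → [-27, 7, -9]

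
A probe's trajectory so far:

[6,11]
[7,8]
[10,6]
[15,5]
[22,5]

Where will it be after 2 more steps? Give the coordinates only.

First differences are [+1,-3], [+3,-2], [+5,-1], [+7,+0]; their common second difference is [+2,+1] (constant acceleration).
step 5: [22,5] + [+9,+1] → [31,6]
step 6: [31,6] + [+11,+2] → [42,8]

[42,8]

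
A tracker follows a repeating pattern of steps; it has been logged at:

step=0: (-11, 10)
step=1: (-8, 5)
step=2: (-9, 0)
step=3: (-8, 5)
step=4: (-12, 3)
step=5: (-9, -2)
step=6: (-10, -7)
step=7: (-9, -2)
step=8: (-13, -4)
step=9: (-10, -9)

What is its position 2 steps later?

Step-to-step displacements: (+3, -5), (-1, -5), (+1, +5), (-4, -2), (+3, -5), (-1, -5), (+1, +5), (-4, -2), (+3, -5) — a repeating cycle of length 4.
step 10: apply (-1, -5) → (-11, -14)
step 11: apply (+1, +5) → (-10, -9)

(-10, -9)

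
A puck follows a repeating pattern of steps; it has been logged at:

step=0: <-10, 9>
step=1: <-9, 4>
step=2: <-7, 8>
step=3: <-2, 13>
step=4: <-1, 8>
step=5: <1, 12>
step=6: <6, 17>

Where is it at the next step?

The moves between consecutive positions are <+1, -5>, <+2, +4>, <+5, +5>, <+1, -5>, <+2, +4>, <+5, +5>; they repeat the 3-cycle [<+1, -5>, <+2, +4>, <+5, +5>].
step 7: apply <+1, -5> → <7, 12>

<7, 12>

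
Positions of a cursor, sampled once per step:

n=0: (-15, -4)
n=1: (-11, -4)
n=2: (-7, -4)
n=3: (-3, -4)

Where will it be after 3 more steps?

(9, -4)

The position changes by (+4, +0) every step.
step 4: (-3, -4) + (+4, +0) → (1, -4)
step 5: (1, -4) + (+4, +0) → (5, -4)
step 6: (5, -4) + (+4, +0) → (9, -4)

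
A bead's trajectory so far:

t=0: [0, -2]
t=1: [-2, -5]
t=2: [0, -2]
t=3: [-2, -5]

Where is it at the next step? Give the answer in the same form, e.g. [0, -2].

Step-to-step displacements: [-2, -3], [+2, +3], [-2, -3]; each is -1× the previous.
step 4: [-2, -5] + [+2, +3] → [0, -2]

[0, -2]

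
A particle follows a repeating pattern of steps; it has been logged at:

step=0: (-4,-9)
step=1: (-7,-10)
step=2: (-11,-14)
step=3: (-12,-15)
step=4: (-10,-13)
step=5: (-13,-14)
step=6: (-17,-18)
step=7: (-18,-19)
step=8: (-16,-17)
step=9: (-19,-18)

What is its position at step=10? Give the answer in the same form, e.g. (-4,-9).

(-23,-22)

Step-to-step displacements: (-3,-1), (-4,-4), (-1,-1), (+2,+2), (-3,-1), (-4,-4), (-1,-1), (+2,+2), (-3,-1) — a repeating cycle of length 4.
step 10: apply (-4,-4) → (-23,-22)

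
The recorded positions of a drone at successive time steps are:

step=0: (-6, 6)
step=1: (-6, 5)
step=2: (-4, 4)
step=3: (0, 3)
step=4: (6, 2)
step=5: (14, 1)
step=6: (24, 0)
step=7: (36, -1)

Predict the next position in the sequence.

(50, -2)

First differences are (+0, -1), (+2, -1), (+4, -1), (+6, -1), (+8, -1), (+10, -1), (+12, -1); their common second difference is (+2, +0) (constant acceleration).
step 8: (36, -1) + (+14, -1) → (50, -2)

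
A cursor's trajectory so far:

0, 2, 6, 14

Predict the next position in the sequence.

30

Step-to-step displacements: +2, +4, +8; each is 2× the previous.
step 4: 14 + 16 → 30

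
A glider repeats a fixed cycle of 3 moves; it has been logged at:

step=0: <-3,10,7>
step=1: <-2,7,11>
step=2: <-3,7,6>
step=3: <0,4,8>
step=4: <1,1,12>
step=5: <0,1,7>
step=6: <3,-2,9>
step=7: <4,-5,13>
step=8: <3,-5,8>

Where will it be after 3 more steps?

The moves between consecutive positions are <+1,-3,+4>, <-1,+0,-5>, <+3,-3,+2>, <+1,-3,+4>, <-1,+0,-5>, <+3,-3,+2>, <+1,-3,+4>, <-1,+0,-5>; they repeat the 3-cycle [<+1,-3,+4>, <-1,+0,-5>, <+3,-3,+2>].
step 9: apply <+3,-3,+2> → <6,-8,10>
step 10: apply <+1,-3,+4> → <7,-11,14>
step 11: apply <-1,+0,-5> → <6,-11,9>

<6,-11,9>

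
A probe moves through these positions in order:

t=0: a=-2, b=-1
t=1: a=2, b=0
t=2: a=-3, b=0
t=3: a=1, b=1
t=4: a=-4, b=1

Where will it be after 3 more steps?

a=-1, b=3

Differencing gives (+4, +1), (-5, +0), (+4, +1), (-5, +0). This is the pattern (+4, +1), (-5, +0) repeated.
step 5: apply (+4, +1) → a=0, b=2
step 6: apply (-5, +0) → a=-5, b=2
step 7: apply (+4, +1) → a=-1, b=3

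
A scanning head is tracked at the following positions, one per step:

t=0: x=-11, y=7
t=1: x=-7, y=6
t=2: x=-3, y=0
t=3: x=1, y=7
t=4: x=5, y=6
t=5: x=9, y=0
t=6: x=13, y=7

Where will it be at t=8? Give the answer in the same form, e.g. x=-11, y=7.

x=21, y=0

The x coordinate changes by +4 each step, so at step 8 it is -11 + 8·(4) = 21.
The y coordinate repeats the cycle [7, 6, 0] with period 3; step 8 mod 3 = 2, giving 0.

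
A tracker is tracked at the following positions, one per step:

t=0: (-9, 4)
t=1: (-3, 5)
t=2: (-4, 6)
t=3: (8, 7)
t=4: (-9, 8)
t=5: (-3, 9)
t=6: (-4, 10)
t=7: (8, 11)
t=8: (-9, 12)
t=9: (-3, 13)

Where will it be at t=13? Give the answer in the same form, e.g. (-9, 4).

(-3, 17)

The first coordinate repeats the cycle [-9, -3, -4, 8] with period 4; step 13 mod 4 = 1, giving -3.
The second coordinate changes by +1 each step, so at step 13 it is 4 + 13·(1) = 17.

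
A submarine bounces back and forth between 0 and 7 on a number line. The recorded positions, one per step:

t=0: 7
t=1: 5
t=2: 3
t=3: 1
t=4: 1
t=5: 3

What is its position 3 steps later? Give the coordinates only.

5

The value reflects between 0 and 7, moving 2 per step.
  step 6: 3 → 5
  step 7: 5 → 7
  step 8: 7 → 5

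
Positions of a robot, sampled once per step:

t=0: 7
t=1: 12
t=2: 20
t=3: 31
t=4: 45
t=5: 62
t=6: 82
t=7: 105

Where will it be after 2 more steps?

Successive displacements: +5, +8, +11, +14, +17, +20, +23 — each changes by +3.
step 8: 105 + 26 → 131
step 9: 131 + 29 → 160

160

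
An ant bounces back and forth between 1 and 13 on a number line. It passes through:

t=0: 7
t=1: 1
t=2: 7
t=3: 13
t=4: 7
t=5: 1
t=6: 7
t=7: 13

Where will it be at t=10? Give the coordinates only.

The value reflects between 1 and 13, moving 6 per step.
  step 8: 13 → 7
  step 9: 7 → 1
  step 10: 1 → 7

7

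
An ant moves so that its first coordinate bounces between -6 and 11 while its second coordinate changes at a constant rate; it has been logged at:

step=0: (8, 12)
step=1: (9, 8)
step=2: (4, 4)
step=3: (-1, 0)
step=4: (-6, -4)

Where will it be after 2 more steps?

(4, -12)

The first coordinate travels 5 per step and bounces off the walls at -6 and 11.
  step 5: -6 → -1
  step 6: -1 → 4
The second coordinate changes by -4 each step: at step 6 it is -12.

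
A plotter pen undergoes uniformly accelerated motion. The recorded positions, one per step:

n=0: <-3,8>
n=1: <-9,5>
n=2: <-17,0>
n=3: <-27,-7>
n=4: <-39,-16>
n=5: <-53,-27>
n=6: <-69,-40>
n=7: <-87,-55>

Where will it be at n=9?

<-129,-91>

Taking differences between consecutive positions: <-6,-3>, <-8,-5>, <-10,-7>, <-12,-9>, <-14,-11>, <-16,-13>, <-18,-15>. These grow by <-2,-2> each step.
step 8: <-87,-55> + <-20,-17> → <-107,-72>
step 9: <-107,-72> + <-22,-19> → <-129,-91>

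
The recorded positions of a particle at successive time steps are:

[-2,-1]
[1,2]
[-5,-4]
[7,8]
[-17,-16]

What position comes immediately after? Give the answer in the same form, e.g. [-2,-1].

The jumps are [+3,+3], [-6,-6], [+12,+12], [-24,-24] — a geometric progression with ratio -2.
step 5: [-17,-16] + [+48,+48] → [31,32]

[31,32]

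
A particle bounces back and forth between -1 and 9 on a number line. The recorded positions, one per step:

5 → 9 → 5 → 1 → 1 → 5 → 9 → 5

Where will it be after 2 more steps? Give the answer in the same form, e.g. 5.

1

The value travels 4 per step and bounces off the walls at -1 and 9.
  step 8: 5 → 1
  step 9: 1 → 1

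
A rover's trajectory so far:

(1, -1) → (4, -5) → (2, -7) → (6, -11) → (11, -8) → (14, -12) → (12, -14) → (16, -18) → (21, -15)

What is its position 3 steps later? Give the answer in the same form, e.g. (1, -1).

(26, -25)

The moves between consecutive positions are (+3, -4), (-2, -2), (+4, -4), (+5, +3), (+3, -4), (-2, -2), (+4, -4), (+5, +3); they repeat the 4-cycle [(+3, -4), (-2, -2), (+4, -4), (+5, +3)].
step 9: apply (+3, -4) → (24, -19)
step 10: apply (-2, -2) → (22, -21)
step 11: apply (+4, -4) → (26, -25)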